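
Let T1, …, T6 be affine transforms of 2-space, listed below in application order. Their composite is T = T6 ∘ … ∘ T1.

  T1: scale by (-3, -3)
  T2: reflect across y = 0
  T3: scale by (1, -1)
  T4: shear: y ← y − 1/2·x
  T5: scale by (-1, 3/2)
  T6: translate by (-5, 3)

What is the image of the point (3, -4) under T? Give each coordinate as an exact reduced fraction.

T1 scale by (-3, -3): (3, -4) → (-9, 12)
T2 reflect across y = 0: (-9, 12) → (-9, -12)
T3 scale by (1, -1): (-9, -12) → (-9, 12)
T4 shear: y ← y − 1/2·x: (-9, 12) → (-9, 33/2)
T5 scale by (-1, 3/2): (-9, 33/2) → (9, 99/4)
T6 translate by (-5, 3): (9, 99/4) → (4, 111/4)

T(p) = (4, 111/4)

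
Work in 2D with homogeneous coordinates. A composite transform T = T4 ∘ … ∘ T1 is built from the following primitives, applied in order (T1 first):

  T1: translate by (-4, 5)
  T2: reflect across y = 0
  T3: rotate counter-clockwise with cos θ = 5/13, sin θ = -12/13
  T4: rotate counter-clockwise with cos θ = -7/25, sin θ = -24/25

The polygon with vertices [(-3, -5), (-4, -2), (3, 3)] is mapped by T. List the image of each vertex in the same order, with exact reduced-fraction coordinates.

image vertices: (2261/325, 252/325), (2476/325, 1257/325), (7/65, 524/65)

T1 translate by (-4, 5): (-3, -5) → (-7, 0); (-4, -2) → (-8, 3); (3, 3) → (-1, 8)
T2 reflect across y = 0: (-7, 0) → (-7, 0); (-8, 3) → (-8, -3); (-1, 8) → (-1, -8)
T3 rotate counter-clockwise with cos θ = 5/13, sin θ = -12/13: (-7, 0) → (-35/13, 84/13); (-8, -3) → (-76/13, 81/13); (-1, -8) → (-101/13, -28/13)
T4 rotate counter-clockwise with cos θ = -7/25, sin θ = -24/25: (-35/13, 84/13) → (2261/325, 252/325); (-76/13, 81/13) → (2476/325, 1257/325); (-101/13, -28/13) → (7/65, 524/65)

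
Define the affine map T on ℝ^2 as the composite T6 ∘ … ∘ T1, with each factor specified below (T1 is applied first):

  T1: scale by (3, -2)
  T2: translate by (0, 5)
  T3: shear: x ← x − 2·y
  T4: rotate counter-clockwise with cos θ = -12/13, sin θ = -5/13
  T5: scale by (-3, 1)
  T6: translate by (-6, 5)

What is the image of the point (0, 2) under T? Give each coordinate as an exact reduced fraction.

T1 scale by (3, -2): (0, 2) → (0, -4)
T2 translate by (0, 5): (0, -4) → (0, 1)
T3 shear: x ← x − 2·y: (0, 1) → (-2, 1)
T4 rotate counter-clockwise with cos θ = -12/13, sin θ = -5/13: (-2, 1) → (29/13, -2/13)
T5 scale by (-3, 1): (29/13, -2/13) → (-87/13, -2/13)
T6 translate by (-6, 5): (-87/13, -2/13) → (-165/13, 63/13)

T(p) = (-165/13, 63/13)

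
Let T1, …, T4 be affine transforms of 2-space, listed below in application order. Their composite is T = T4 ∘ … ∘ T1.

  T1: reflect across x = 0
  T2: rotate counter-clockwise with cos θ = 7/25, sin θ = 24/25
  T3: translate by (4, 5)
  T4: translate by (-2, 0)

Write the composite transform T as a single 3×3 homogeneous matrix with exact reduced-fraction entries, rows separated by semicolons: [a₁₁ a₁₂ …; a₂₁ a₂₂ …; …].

T1 = [-1 0 0; 0 1 0; 0 0 1]
T2·T1 = [-7/25 -24/25 0; -24/25 7/25 0; 0 0 1]
T3·…·T1 = [-7/25 -24/25 4; -24/25 7/25 5; 0 0 1]
T4·…·T1 = [-7/25 -24/25 2; -24/25 7/25 5; 0 0 1]

T = [-7/25 -24/25 2; -24/25 7/25 5; 0 0 1]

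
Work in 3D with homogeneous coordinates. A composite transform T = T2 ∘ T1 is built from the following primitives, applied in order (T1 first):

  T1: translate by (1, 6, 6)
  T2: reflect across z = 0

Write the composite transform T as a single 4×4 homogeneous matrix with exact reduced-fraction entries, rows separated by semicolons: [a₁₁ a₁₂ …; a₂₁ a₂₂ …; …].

T = [1 0 0 1; 0 1 0 6; 0 0 -1 -6; 0 0 0 1]

T1 = [1 0 0 1; 0 1 0 6; 0 0 1 6; 0 0 0 1]
T2·T1 = [1 0 0 1; 0 1 0 6; 0 0 -1 -6; 0 0 0 1]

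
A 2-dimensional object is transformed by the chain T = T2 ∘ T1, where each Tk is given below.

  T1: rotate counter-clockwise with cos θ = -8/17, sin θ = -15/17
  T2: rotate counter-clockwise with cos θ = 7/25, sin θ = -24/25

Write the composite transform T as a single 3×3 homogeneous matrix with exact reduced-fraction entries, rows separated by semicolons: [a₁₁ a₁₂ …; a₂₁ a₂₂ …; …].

T = [-416/425 -87/425 0; 87/425 -416/425 0; 0 0 1]

T1 = [-8/17 15/17 0; -15/17 -8/17 0; 0 0 1]
T2·T1 = [-416/425 -87/425 0; 87/425 -416/425 0; 0 0 1]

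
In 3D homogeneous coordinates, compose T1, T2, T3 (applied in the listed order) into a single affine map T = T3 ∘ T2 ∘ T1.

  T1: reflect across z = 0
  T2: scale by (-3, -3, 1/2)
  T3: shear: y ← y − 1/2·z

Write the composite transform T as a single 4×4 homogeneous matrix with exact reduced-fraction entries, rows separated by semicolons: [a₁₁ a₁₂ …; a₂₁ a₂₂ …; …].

T1 = [1 0 0 0; 0 1 0 0; 0 0 -1 0; 0 0 0 1]
T2·T1 = [-3 0 0 0; 0 -3 0 0; 0 0 -1/2 0; 0 0 0 1]
T3·…·T1 = [-3 0 0 0; 0 -3 1/4 0; 0 0 -1/2 0; 0 0 0 1]

T = [-3 0 0 0; 0 -3 1/4 0; 0 0 -1/2 0; 0 0 0 1]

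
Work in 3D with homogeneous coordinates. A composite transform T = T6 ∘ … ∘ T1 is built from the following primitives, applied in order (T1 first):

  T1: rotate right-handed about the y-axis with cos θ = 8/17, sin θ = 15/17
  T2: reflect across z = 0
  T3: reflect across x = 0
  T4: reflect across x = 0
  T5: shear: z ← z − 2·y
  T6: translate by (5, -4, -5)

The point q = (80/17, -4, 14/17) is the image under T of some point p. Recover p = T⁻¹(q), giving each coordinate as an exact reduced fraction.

p = (5, 0, -3)

T1 = [8/17 0 15/17 0; 0 1 0 0; -15/17 0 8/17 0; 0 0 0 1]
T2·T1 = [8/17 0 15/17 0; 0 1 0 0; 15/17 0 -8/17 0; 0 0 0 1]
T3·…·T1 = [-8/17 0 -15/17 0; 0 1 0 0; 15/17 0 -8/17 0; 0 0 0 1]
T4·…·T1 = [8/17 0 15/17 0; 0 1 0 0; 15/17 0 -8/17 0; 0 0 0 1]
T5·…·T1 = [8/17 0 15/17 0; 0 1 0 0; 15/17 -2 -8/17 0; 0 0 0 1]
T6·…·T1 = [8/17 0 15/17 5; 0 1 0 -4; 15/17 -2 -8/17 -5; 0 0 0 1]
det M = -1; M⁻¹ = [8/17 30/17 15/17 155/17; 0 1 0 4; 15/17 -16/17 -8/17 -179/17; 0 0 0 1]
M⁻¹ · (80/17, -4, 14/17)ᵀ = (5, 0, -3)ᵀ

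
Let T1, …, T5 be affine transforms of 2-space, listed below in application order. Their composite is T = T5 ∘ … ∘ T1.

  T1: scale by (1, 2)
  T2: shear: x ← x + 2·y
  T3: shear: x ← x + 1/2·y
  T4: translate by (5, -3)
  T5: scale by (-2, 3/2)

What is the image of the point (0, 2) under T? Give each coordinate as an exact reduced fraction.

T(p) = (-30, 3/2)

T1 scale by (1, 2): (0, 2) → (0, 4)
T2 shear: x ← x + 2·y: (0, 4) → (8, 4)
T3 shear: x ← x + 1/2·y: (8, 4) → (10, 4)
T4 translate by (5, -3): (10, 4) → (15, 1)
T5 scale by (-2, 3/2): (15, 1) → (-30, 3/2)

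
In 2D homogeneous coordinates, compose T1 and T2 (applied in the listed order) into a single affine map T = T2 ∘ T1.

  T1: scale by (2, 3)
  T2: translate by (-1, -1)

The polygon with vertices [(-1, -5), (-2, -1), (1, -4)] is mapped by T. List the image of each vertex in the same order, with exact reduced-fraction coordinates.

image vertices: (-3, -16), (-5, -4), (1, -13)

T1 scale by (2, 3): (-1, -5) → (-2, -15); (-2, -1) → (-4, -3); (1, -4) → (2, -12)
T2 translate by (-1, -1): (-2, -15) → (-3, -16); (-4, -3) → (-5, -4); (2, -12) → (1, -13)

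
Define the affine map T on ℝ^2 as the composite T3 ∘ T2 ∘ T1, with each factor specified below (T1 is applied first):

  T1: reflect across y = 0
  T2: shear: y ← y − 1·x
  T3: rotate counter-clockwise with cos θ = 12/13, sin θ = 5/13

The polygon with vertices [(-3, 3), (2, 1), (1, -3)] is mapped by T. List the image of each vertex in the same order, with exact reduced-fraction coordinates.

image vertices: (-36/13, -15/13), (3, -2), (2/13, 29/13)

T1 reflect across y = 0: (-3, 3) → (-3, -3); (2, 1) → (2, -1); (1, -3) → (1, 3)
T2 shear: y ← y − 1·x: (-3, -3) → (-3, 0); (2, -1) → (2, -3); (1, 3) → (1, 2)
T3 rotate counter-clockwise with cos θ = 12/13, sin θ = 5/13: (-3, 0) → (-36/13, -15/13); (2, -3) → (3, -2); (1, 2) → (2/13, 29/13)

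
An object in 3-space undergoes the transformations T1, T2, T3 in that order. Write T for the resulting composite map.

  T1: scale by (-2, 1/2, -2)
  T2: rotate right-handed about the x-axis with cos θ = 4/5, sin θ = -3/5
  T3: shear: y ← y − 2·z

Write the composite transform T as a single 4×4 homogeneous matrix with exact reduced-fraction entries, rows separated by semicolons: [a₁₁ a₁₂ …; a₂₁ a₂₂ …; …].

T1 = [-2 0 0 0; 0 1/2 0 0; 0 0 -2 0; 0 0 0 1]
T2·T1 = [-2 0 0 0; 0 2/5 -6/5 0; 0 -3/10 -8/5 0; 0 0 0 1]
T3·…·T1 = [-2 0 0 0; 0 1 2 0; 0 -3/10 -8/5 0; 0 0 0 1]

T = [-2 0 0 0; 0 1 2 0; 0 -3/10 -8/5 0; 0 0 0 1]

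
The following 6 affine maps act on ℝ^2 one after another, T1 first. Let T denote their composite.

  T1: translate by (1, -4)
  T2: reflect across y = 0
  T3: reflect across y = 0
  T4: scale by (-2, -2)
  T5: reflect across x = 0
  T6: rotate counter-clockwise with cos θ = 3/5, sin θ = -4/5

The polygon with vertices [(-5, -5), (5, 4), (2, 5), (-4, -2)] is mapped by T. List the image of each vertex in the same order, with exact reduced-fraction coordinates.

image vertices: (48/5, 86/5), (36/5, -48/5), (2, -6), (6, 12)

T1 translate by (1, -4): (-5, -5) → (-4, -9); (5, 4) → (6, 0); (2, 5) → (3, 1); (-4, -2) → (-3, -6)
T2 reflect across y = 0: (-4, -9) → (-4, 9); (6, 0) → (6, 0); (3, 1) → (3, -1); (-3, -6) → (-3, 6)
T3 reflect across y = 0: (-4, 9) → (-4, -9); (6, 0) → (6, 0); (3, -1) → (3, 1); (-3, 6) → (-3, -6)
T4 scale by (-2, -2): (-4, -9) → (8, 18); (6, 0) → (-12, 0); (3, 1) → (-6, -2); (-3, -6) → (6, 12)
T5 reflect across x = 0: (8, 18) → (-8, 18); (-12, 0) → (12, 0); (-6, -2) → (6, -2); (6, 12) → (-6, 12)
T6 rotate counter-clockwise with cos θ = 3/5, sin θ = -4/5: (-8, 18) → (48/5, 86/5); (12, 0) → (36/5, -48/5); (6, -2) → (2, -6); (-6, 12) → (6, 12)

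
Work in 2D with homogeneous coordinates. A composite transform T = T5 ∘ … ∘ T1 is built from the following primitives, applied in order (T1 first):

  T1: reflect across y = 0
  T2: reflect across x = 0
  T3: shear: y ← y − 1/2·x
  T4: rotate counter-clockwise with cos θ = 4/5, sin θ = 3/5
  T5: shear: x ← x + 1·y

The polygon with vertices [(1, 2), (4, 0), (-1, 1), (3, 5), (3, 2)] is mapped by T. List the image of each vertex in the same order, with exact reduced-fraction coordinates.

T1 reflect across y = 0: (1, 2) → (1, -2); (4, 0) → (4, 0); (-1, 1) → (-1, -1); (3, 5) → (3, -5); (3, 2) → (3, -2)
T2 reflect across x = 0: (1, -2) → (-1, -2); (4, 0) → (-4, 0); (-1, -1) → (1, -1); (3, -5) → (-3, -5); (3, -2) → (-3, -2)
T3 shear: y ← y − 1/2·x: (-1, -2) → (-1, -3/2); (-4, 0) → (-4, 2); (1, -1) → (1, -3/2); (-3, -5) → (-3, -7/2); (-3, -2) → (-3, -1/2)
T4 rotate counter-clockwise with cos θ = 4/5, sin θ = 3/5: (-1, -3/2) → (1/10, -9/5); (-4, 2) → (-22/5, -4/5); (1, -3/2) → (17/10, -3/5); (-3, -7/2) → (-3/10, -23/5); (-3, -1/2) → (-21/10, -11/5)
T5 shear: x ← x + 1·y: (1/10, -9/5) → (-17/10, -9/5); (-22/5, -4/5) → (-26/5, -4/5); (17/10, -3/5) → (11/10, -3/5); (-3/10, -23/5) → (-49/10, -23/5); (-21/10, -11/5) → (-43/10, -11/5)

image vertices: (-17/10, -9/5), (-26/5, -4/5), (11/10, -3/5), (-49/10, -23/5), (-43/10, -11/5)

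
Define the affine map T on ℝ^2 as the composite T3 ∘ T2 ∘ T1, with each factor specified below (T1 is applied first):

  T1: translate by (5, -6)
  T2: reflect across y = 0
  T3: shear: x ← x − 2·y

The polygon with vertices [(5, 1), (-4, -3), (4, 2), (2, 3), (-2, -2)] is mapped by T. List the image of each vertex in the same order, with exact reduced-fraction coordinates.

image vertices: (0, 5), (-17, 9), (1, 4), (1, 3), (-13, 8)

T1 translate by (5, -6): (5, 1) → (10, -5); (-4, -3) → (1, -9); (4, 2) → (9, -4); (2, 3) → (7, -3); (-2, -2) → (3, -8)
T2 reflect across y = 0: (10, -5) → (10, 5); (1, -9) → (1, 9); (9, -4) → (9, 4); (7, -3) → (7, 3); (3, -8) → (3, 8)
T3 shear: x ← x − 2·y: (10, 5) → (0, 5); (1, 9) → (-17, 9); (9, 4) → (1, 4); (7, 3) → (1, 3); (3, 8) → (-13, 8)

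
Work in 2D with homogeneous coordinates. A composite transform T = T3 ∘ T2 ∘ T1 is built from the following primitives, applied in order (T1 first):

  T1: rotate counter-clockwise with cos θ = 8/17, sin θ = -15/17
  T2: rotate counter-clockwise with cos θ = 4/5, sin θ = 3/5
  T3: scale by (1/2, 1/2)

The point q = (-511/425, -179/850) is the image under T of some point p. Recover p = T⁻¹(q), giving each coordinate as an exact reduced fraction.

p = (-2, -7/5)

T1 = [8/17 15/17 0; -15/17 8/17 0; 0 0 1]
T2·T1 = [77/85 36/85 0; -36/85 77/85 0; 0 0 1]
T3·…·T1 = [77/170 18/85 0; -18/85 77/170 0; 0 0 1]
det M = 1/4; M⁻¹ = [154/85 -72/85 0; 72/85 154/85 0; 0 0 1]
M⁻¹ · (-511/425, -179/850)ᵀ = (-2, -7/5)ᵀ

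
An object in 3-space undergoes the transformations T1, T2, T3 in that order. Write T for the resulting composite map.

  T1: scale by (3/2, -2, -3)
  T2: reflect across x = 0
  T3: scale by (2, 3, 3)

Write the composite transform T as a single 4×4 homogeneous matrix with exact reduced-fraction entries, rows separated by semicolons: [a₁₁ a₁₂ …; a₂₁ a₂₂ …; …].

T1 = [3/2 0 0 0; 0 -2 0 0; 0 0 -3 0; 0 0 0 1]
T2·T1 = [-3/2 0 0 0; 0 -2 0 0; 0 0 -3 0; 0 0 0 1]
T3·…·T1 = [-3 0 0 0; 0 -6 0 0; 0 0 -9 0; 0 0 0 1]

T = [-3 0 0 0; 0 -6 0 0; 0 0 -9 0; 0 0 0 1]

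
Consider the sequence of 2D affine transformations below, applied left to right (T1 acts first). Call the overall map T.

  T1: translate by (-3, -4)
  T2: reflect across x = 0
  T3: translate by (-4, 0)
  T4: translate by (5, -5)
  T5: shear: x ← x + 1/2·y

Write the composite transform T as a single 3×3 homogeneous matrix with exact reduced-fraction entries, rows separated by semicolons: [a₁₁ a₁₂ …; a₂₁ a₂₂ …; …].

T1 = [1 0 -3; 0 1 -4; 0 0 1]
T2·T1 = [-1 0 3; 0 1 -4; 0 0 1]
T3·…·T1 = [-1 0 -1; 0 1 -4; 0 0 1]
T4·…·T1 = [-1 0 4; 0 1 -9; 0 0 1]
T5·…·T1 = [-1 1/2 -1/2; 0 1 -9; 0 0 1]

T = [-1 1/2 -1/2; 0 1 -9; 0 0 1]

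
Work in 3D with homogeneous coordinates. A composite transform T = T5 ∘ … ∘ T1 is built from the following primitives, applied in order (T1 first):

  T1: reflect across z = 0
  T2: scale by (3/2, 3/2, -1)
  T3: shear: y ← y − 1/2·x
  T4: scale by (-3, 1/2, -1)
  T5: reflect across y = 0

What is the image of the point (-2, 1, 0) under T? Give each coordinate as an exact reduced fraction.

T(p) = (9, -3/2, 0)

T1 reflect across z = 0: (-2, 1, 0) → (-2, 1, 0)
T2 scale by (3/2, 3/2, -1): (-2, 1, 0) → (-3, 3/2, 0)
T3 shear: y ← y − 1/2·x: (-3, 3/2, 0) → (-3, 3, 0)
T4 scale by (-3, 1/2, -1): (-3, 3, 0) → (9, 3/2, 0)
T5 reflect across y = 0: (9, 3/2, 0) → (9, -3/2, 0)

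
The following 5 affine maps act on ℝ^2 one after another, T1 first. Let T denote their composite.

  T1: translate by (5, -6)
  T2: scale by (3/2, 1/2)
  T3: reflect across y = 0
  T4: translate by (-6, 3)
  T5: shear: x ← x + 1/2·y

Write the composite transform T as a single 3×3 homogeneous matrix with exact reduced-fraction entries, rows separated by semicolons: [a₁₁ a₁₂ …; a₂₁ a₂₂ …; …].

T = [3/2 -1/4 9/2; 0 -1/2 6; 0 0 1]

T1 = [1 0 5; 0 1 -6; 0 0 1]
T2·T1 = [3/2 0 15/2; 0 1/2 -3; 0 0 1]
T3·…·T1 = [3/2 0 15/2; 0 -1/2 3; 0 0 1]
T4·…·T1 = [3/2 0 3/2; 0 -1/2 6; 0 0 1]
T5·…·T1 = [3/2 -1/4 9/2; 0 -1/2 6; 0 0 1]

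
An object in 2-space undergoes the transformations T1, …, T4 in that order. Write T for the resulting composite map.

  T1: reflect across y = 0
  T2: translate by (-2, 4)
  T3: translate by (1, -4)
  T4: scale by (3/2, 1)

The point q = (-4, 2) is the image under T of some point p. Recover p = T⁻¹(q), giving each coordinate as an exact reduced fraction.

p = (-5/3, -2)

T1 = [1 0 0; 0 -1 0; 0 0 1]
T2·T1 = [1 0 -2; 0 -1 4; 0 0 1]
T3·…·T1 = [1 0 -1; 0 -1 0; 0 0 1]
T4·…·T1 = [3/2 0 -3/2; 0 -1 0; 0 0 1]
det M = -3/2; M⁻¹ = [2/3 0 1; 0 -1 0; 0 0 1]
M⁻¹ · (-4, 2)ᵀ = (-5/3, -2)ᵀ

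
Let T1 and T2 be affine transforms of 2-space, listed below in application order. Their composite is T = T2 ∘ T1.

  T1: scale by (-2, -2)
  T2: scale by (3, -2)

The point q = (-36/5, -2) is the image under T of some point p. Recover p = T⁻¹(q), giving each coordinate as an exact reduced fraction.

T1 = [-2 0 0; 0 -2 0; 0 0 1]
T2·T1 = [-6 0 0; 0 4 0; 0 0 1]
det M = -24; M⁻¹ = [-1/6 0 0; 0 1/4 0; 0 0 1]
M⁻¹ · (-36/5, -2)ᵀ = (6/5, -1/2)ᵀ

p = (6/5, -1/2)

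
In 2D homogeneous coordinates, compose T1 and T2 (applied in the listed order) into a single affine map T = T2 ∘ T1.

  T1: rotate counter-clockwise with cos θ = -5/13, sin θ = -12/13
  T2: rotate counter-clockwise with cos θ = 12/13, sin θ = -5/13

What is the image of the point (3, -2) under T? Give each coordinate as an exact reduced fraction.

T1 rotate counter-clockwise with cos θ = -5/13, sin θ = -12/13: (3, -2) → (-3, -2)
T2 rotate counter-clockwise with cos θ = 12/13, sin θ = -5/13: (-3, -2) → (-46/13, -9/13)

T(p) = (-46/13, -9/13)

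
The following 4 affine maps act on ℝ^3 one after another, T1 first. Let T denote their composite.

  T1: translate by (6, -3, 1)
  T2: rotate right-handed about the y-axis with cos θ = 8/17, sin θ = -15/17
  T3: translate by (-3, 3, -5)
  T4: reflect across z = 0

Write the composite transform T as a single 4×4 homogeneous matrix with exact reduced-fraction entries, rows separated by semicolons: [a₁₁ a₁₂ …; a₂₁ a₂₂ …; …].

T = [8/17 0 -15/17 -18/17; 0 1 0 0; -15/17 0 -8/17 -13/17; 0 0 0 1]

T1 = [1 0 0 6; 0 1 0 -3; 0 0 1 1; 0 0 0 1]
T2·T1 = [8/17 0 -15/17 33/17; 0 1 0 -3; 15/17 0 8/17 98/17; 0 0 0 1]
T3·…·T1 = [8/17 0 -15/17 -18/17; 0 1 0 0; 15/17 0 8/17 13/17; 0 0 0 1]
T4·…·T1 = [8/17 0 -15/17 -18/17; 0 1 0 0; -15/17 0 -8/17 -13/17; 0 0 0 1]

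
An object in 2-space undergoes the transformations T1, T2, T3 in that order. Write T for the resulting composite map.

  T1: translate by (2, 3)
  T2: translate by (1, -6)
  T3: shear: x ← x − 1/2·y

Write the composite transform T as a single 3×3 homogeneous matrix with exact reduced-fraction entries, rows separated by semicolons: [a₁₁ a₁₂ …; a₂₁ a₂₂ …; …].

T1 = [1 0 2; 0 1 3; 0 0 1]
T2·T1 = [1 0 3; 0 1 -3; 0 0 1]
T3·…·T1 = [1 -1/2 9/2; 0 1 -3; 0 0 1]

T = [1 -1/2 9/2; 0 1 -3; 0 0 1]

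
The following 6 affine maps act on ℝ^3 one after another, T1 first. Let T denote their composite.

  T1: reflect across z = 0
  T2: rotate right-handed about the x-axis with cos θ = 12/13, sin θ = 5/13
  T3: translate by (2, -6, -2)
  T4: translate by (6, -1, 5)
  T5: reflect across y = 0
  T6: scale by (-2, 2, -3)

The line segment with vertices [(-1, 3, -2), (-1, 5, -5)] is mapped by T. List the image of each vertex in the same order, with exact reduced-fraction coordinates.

image vertices: (-14, 10, -18), (-14, 112/13, -372/13)

T1 reflect across z = 0: (-1, 3, -2) → (-1, 3, 2); (-1, 5, -5) → (-1, 5, 5)
T2 rotate right-handed about the x-axis with cos θ = 12/13, sin θ = 5/13: (-1, 3, 2) → (-1, 2, 3); (-1, 5, 5) → (-1, 35/13, 85/13)
T3 translate by (2, -6, -2): (-1, 2, 3) → (1, -4, 1); (-1, 35/13, 85/13) → (1, -43/13, 59/13)
T4 translate by (6, -1, 5): (1, -4, 1) → (7, -5, 6); (1, -43/13, 59/13) → (7, -56/13, 124/13)
T5 reflect across y = 0: (7, -5, 6) → (7, 5, 6); (7, -56/13, 124/13) → (7, 56/13, 124/13)
T6 scale by (-2, 2, -3): (7, 5, 6) → (-14, 10, -18); (7, 56/13, 124/13) → (-14, 112/13, -372/13)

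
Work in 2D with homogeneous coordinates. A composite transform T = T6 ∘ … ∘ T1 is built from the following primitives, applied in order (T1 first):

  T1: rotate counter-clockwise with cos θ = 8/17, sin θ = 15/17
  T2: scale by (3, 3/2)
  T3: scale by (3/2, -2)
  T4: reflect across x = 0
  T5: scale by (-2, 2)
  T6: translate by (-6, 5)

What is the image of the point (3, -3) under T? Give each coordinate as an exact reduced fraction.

T1 rotate counter-clockwise with cos θ = 8/17, sin θ = 15/17: (3, -3) → (69/17, 21/17)
T2 scale by (3, 3/2): (69/17, 21/17) → (207/17, 63/34)
T3 scale by (3/2, -2): (207/17, 63/34) → (621/34, -63/17)
T4 reflect across x = 0: (621/34, -63/17) → (-621/34, -63/17)
T5 scale by (-2, 2): (-621/34, -63/17) → (621/17, -126/17)
T6 translate by (-6, 5): (621/17, -126/17) → (519/17, -41/17)

T(p) = (519/17, -41/17)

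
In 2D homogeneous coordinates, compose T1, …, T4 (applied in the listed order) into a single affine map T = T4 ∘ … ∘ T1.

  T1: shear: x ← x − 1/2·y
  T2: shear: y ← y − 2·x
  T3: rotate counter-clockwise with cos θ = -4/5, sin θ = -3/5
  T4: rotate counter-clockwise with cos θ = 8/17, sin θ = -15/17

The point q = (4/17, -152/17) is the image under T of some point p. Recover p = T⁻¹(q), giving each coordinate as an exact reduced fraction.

p = (-4, 0)

T1 = [1 -1/2 0; 0 1 0; 0 0 1]
T2·T1 = [1 -1/2 0; -2 2 0; 0 0 1]
T3·…·T1 = [-2 8/5 0; 1 -13/10 0; 0 0 1]
T4·…·T1 = [-1/17 -67/170 0; 38/17 -172/85 0; 0 0 1]
det M = 1; M⁻¹ = [-172/85 67/170 0; -38/17 -1/17 0; 0 0 1]
M⁻¹ · (4/17, -152/17)ᵀ = (-4, 0)ᵀ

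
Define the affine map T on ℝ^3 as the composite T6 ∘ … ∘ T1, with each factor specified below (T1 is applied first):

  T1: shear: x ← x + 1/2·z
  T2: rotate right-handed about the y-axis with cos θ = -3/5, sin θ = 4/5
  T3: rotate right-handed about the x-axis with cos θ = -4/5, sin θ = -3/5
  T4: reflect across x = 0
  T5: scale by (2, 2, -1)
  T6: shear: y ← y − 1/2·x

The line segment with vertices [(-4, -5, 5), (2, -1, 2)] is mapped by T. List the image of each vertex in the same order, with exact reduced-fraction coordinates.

image vertices: (-49/5, 537/50, -111/25), (2/5, -73/25, -87/25)

T1 shear: x ← x + 1/2·z: (-4, -5, 5) → (-3/2, -5, 5); (2, -1, 2) → (3, -1, 2)
T2 rotate right-handed about the y-axis with cos θ = -3/5, sin θ = 4/5: (-3/2, -5, 5) → (49/10, -5, -9/5); (3, -1, 2) → (-1/5, -1, -18/5)
T3 rotate right-handed about the x-axis with cos θ = -4/5, sin θ = -3/5: (49/10, -5, -9/5) → (49/10, 73/25, 111/25); (-1/5, -1, -18/5) → (-1/5, -34/25, 87/25)
T4 reflect across x = 0: (49/10, 73/25, 111/25) → (-49/10, 73/25, 111/25); (-1/5, -34/25, 87/25) → (1/5, -34/25, 87/25)
T5 scale by (2, 2, -1): (-49/10, 73/25, 111/25) → (-49/5, 146/25, -111/25); (1/5, -34/25, 87/25) → (2/5, -68/25, -87/25)
T6 shear: y ← y − 1/2·x: (-49/5, 146/25, -111/25) → (-49/5, 537/50, -111/25); (2/5, -68/25, -87/25) → (2/5, -73/25, -87/25)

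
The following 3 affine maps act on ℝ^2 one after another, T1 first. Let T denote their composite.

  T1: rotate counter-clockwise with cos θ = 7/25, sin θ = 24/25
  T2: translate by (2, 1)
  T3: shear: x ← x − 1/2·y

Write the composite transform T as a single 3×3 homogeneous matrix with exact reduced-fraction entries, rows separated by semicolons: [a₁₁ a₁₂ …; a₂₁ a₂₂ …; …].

T = [-1/5 -11/10 3/2; 24/25 7/25 1; 0 0 1]

T1 = [7/25 -24/25 0; 24/25 7/25 0; 0 0 1]
T2·T1 = [7/25 -24/25 2; 24/25 7/25 1; 0 0 1]
T3·…·T1 = [-1/5 -11/10 3/2; 24/25 7/25 1; 0 0 1]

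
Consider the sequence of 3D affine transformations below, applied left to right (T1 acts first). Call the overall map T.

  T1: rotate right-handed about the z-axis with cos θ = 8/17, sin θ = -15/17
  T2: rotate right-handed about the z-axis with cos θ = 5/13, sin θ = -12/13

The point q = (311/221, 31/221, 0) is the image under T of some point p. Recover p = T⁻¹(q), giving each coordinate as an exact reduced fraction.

T1 = [8/17 15/17 0 0; -15/17 8/17 0 0; 0 0 1 0; 0 0 0 1]
T2·T1 = [-140/221 171/221 0 0; -171/221 -140/221 0 0; 0 0 1 0; 0 0 0 1]
det M = 1; M⁻¹ = [-140/221 -171/221 0 0; 171/221 -140/221 0 0; 0 0 1 0; 0 0 0 1]
M⁻¹ · (311/221, 31/221, 0)ᵀ = (-1, 1, 0)ᵀ

p = (-1, 1, 0)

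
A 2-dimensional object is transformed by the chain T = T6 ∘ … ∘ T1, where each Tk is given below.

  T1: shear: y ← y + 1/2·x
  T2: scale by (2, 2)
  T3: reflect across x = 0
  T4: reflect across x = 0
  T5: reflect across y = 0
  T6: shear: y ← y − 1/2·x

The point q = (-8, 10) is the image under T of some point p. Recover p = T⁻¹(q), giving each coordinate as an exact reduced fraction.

T1 = [1 0 0; 1/2 1 0; 0 0 1]
T2·T1 = [2 0 0; 1 2 0; 0 0 1]
T3·…·T1 = [-2 0 0; 1 2 0; 0 0 1]
T4·…·T1 = [2 0 0; 1 2 0; 0 0 1]
T5·…·T1 = [2 0 0; -1 -2 0; 0 0 1]
T6·…·T1 = [2 0 0; -2 -2 0; 0 0 1]
det M = -4; M⁻¹ = [1/2 0 0; -1/2 -1/2 0; 0 0 1]
M⁻¹ · (-8, 10)ᵀ = (-4, -1)ᵀ

p = (-4, -1)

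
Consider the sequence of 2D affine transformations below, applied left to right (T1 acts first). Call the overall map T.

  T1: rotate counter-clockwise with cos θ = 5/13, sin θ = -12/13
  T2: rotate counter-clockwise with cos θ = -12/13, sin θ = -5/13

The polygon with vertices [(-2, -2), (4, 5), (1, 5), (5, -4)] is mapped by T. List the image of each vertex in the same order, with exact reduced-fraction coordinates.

T1 rotate counter-clockwise with cos θ = 5/13, sin θ = -12/13: (-2, -2) → (-34/13, 14/13); (4, 5) → (80/13, -23/13); (1, 5) → (5, 1); (5, -4) → (-23/13, -80/13)
T2 rotate counter-clockwise with cos θ = -12/13, sin θ = -5/13: (-34/13, 14/13) → (478/169, 2/169); (80/13, -23/13) → (-1075/169, -124/169); (5, 1) → (-55/13, -37/13); (-23/13, -80/13) → (-124/169, 1075/169)

image vertices: (478/169, 2/169), (-1075/169, -124/169), (-55/13, -37/13), (-124/169, 1075/169)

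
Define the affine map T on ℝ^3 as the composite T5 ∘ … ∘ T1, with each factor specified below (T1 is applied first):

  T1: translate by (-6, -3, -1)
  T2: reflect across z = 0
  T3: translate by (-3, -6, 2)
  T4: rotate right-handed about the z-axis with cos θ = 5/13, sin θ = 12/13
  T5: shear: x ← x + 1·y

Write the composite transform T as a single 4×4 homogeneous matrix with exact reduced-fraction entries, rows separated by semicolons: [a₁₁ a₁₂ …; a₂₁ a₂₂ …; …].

T1 = [1 0 0 -6; 0 1 0 -3; 0 0 1 -1; 0 0 0 1]
T2·T1 = [1 0 0 -6; 0 1 0 -3; 0 0 -1 1; 0 0 0 1]
T3·…·T1 = [1 0 0 -9; 0 1 0 -9; 0 0 -1 3; 0 0 0 1]
T4·…·T1 = [5/13 -12/13 0 63/13; 12/13 5/13 0 -153/13; 0 0 -1 3; 0 0 0 1]
T5·…·T1 = [17/13 -7/13 0 -90/13; 12/13 5/13 0 -153/13; 0 0 -1 3; 0 0 0 1]

T = [17/13 -7/13 0 -90/13; 12/13 5/13 0 -153/13; 0 0 -1 3; 0 0 0 1]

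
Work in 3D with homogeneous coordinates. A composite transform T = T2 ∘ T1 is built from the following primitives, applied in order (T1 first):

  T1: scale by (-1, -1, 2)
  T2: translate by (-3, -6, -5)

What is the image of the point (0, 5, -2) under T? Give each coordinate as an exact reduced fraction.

T1 scale by (-1, -1, 2): (0, 5, -2) → (0, -5, -4)
T2 translate by (-3, -6, -5): (0, -5, -4) → (-3, -11, -9)

T(p) = (-3, -11, -9)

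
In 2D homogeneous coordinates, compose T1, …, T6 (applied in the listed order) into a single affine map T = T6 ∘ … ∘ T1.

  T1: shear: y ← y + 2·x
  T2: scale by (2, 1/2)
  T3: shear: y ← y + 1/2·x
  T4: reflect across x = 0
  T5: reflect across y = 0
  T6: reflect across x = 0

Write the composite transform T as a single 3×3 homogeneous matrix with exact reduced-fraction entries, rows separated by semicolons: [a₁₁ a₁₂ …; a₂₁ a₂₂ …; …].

T = [2 0 0; -2 -1/2 0; 0 0 1]

T1 = [1 0 0; 2 1 0; 0 0 1]
T2·T1 = [2 0 0; 1 1/2 0; 0 0 1]
T3·…·T1 = [2 0 0; 2 1/2 0; 0 0 1]
T4·…·T1 = [-2 0 0; 2 1/2 0; 0 0 1]
T5·…·T1 = [-2 0 0; -2 -1/2 0; 0 0 1]
T6·…·T1 = [2 0 0; -2 -1/2 0; 0 0 1]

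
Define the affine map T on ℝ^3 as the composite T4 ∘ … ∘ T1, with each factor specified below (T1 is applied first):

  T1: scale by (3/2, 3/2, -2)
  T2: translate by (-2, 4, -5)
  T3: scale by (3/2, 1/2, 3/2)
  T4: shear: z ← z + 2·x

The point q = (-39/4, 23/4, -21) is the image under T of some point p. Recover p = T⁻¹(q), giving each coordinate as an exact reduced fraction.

T1 = [3/2 0 0 0; 0 3/2 0 0; 0 0 -2 0; 0 0 0 1]
T2·T1 = [3/2 0 0 -2; 0 3/2 0 4; 0 0 -2 -5; 0 0 0 1]
T3·…·T1 = [9/4 0 0 -3; 0 3/4 0 2; 0 0 -3 -15/2; 0 0 0 1]
T4·…·T1 = [9/4 0 0 -3; 0 3/4 0 2; 9/2 0 -3 -27/2; 0 0 0 1]
det M = -81/16; M⁻¹ = [4/9 0 0 4/3; 0 4/3 0 -8/3; 2/3 0 -1/3 -5/2; 0 0 0 1]
M⁻¹ · (-39/4, 23/4, -21)ᵀ = (-3, 5, -2)ᵀ

p = (-3, 5, -2)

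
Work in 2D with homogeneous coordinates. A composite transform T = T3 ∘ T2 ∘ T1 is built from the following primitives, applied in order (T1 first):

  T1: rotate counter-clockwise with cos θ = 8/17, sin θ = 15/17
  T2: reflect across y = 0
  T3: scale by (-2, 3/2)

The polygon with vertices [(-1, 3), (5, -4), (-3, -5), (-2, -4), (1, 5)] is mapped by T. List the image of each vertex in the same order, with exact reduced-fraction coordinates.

image vertices: (106/17, -27/34), (-200/17, -129/34), (-6, 15/2), (-88/17, 93/17), (134/17, -165/34)

T1 rotate counter-clockwise with cos θ = 8/17, sin θ = 15/17: (-1, 3) → (-53/17, 9/17); (5, -4) → (100/17, 43/17); (-3, -5) → (3, -5); (-2, -4) → (44/17, -62/17); (1, 5) → (-67/17, 55/17)
T2 reflect across y = 0: (-53/17, 9/17) → (-53/17, -9/17); (100/17, 43/17) → (100/17, -43/17); (3, -5) → (3, 5); (44/17, -62/17) → (44/17, 62/17); (-67/17, 55/17) → (-67/17, -55/17)
T3 scale by (-2, 3/2): (-53/17, -9/17) → (106/17, -27/34); (100/17, -43/17) → (-200/17, -129/34); (3, 5) → (-6, 15/2); (44/17, 62/17) → (-88/17, 93/17); (-67/17, -55/17) → (134/17, -165/34)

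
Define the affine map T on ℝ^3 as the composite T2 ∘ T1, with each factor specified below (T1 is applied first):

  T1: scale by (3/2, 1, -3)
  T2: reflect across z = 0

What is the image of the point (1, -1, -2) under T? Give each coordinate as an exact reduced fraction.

T1 scale by (3/2, 1, -3): (1, -1, -2) → (3/2, -1, 6)
T2 reflect across z = 0: (3/2, -1, 6) → (3/2, -1, -6)

T(p) = (3/2, -1, -6)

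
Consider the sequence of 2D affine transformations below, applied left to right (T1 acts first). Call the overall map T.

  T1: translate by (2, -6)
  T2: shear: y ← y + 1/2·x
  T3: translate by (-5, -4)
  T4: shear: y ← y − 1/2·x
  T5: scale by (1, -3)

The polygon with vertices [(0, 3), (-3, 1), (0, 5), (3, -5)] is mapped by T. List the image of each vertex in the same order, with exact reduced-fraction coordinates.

T1 translate by (2, -6): (0, 3) → (2, -3); (-3, 1) → (-1, -5); (0, 5) → (2, -1); (3, -5) → (5, -11)
T2 shear: y ← y + 1/2·x: (2, -3) → (2, -2); (-1, -5) → (-1, -11/2); (2, -1) → (2, 0); (5, -11) → (5, -17/2)
T3 translate by (-5, -4): (2, -2) → (-3, -6); (-1, -11/2) → (-6, -19/2); (2, 0) → (-3, -4); (5, -17/2) → (0, -25/2)
T4 shear: y ← y − 1/2·x: (-3, -6) → (-3, -9/2); (-6, -19/2) → (-6, -13/2); (-3, -4) → (-3, -5/2); (0, -25/2) → (0, -25/2)
T5 scale by (1, -3): (-3, -9/2) → (-3, 27/2); (-6, -13/2) → (-6, 39/2); (-3, -5/2) → (-3, 15/2); (0, -25/2) → (0, 75/2)

image vertices: (-3, 27/2), (-6, 39/2), (-3, 15/2), (0, 75/2)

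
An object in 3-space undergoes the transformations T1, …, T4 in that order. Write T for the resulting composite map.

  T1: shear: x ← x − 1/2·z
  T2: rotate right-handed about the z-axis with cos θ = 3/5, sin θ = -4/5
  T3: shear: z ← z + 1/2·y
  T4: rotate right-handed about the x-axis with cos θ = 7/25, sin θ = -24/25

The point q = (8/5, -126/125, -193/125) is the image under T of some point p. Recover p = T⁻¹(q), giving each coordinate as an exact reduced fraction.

T1 = [1 0 -1/2 0; 0 1 0 0; 0 0 1 0; 0 0 0 1]
T2·T1 = [3/5 4/5 -3/10 0; -4/5 3/5 2/5 0; 0 0 1 0; 0 0 0 1]
T3·…·T1 = [3/5 4/5 -3/10 0; -4/5 3/5 2/5 0; -2/5 3/10 6/5 0; 0 0 0 1]
T4·…·T1 = [3/5 4/5 -3/10 0; -76/125 57/125 158/125 0; 82/125 -123/250 -6/125 0; 0 0 0 1]
det M = 1; M⁻¹ = [3/5 93/500 287/250 0; 4/5 21/125 -72/125 0; 0 41/50 19/25 0; 0 0 0 1]
M⁻¹ · (8/5, -126/125, -193/125)ᵀ = (-1, 2, -2)ᵀ

p = (-1, 2, -2)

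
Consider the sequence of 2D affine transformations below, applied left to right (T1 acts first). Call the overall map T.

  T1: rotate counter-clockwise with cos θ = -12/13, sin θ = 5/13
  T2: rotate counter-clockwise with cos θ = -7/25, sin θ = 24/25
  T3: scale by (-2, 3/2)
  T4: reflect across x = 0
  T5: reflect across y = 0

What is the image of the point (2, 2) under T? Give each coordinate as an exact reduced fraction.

T1 rotate counter-clockwise with cos θ = -12/13, sin θ = 5/13: (2, 2) → (-34/13, -14/13)
T2 rotate counter-clockwise with cos θ = -7/25, sin θ = 24/25: (-34/13, -14/13) → (574/325, -718/325)
T3 scale by (-2, 3/2): (574/325, -718/325) → (-1148/325, -1077/325)
T4 reflect across x = 0: (-1148/325, -1077/325) → (1148/325, -1077/325)
T5 reflect across y = 0: (1148/325, -1077/325) → (1148/325, 1077/325)

T(p) = (1148/325, 1077/325)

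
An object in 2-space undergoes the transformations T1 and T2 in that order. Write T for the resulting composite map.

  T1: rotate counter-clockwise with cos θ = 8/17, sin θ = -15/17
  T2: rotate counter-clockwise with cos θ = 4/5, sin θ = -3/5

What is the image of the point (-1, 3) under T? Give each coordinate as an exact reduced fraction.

T(p) = (53/17, 9/17)

T1 rotate counter-clockwise with cos θ = 8/17, sin θ = -15/17: (-1, 3) → (37/17, 39/17)
T2 rotate counter-clockwise with cos θ = 4/5, sin θ = -3/5: (37/17, 39/17) → (53/17, 9/17)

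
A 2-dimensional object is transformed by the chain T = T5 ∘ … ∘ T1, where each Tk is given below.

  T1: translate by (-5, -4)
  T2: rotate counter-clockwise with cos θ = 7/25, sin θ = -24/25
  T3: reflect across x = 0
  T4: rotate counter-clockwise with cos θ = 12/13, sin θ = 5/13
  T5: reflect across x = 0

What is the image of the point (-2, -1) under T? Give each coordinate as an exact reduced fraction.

T1 translate by (-5, -4): (-2, -1) → (-7, -5)
T2 rotate counter-clockwise with cos θ = 7/25, sin θ = -24/25: (-7, -5) → (-169/25, 133/25)
T3 reflect across x = 0: (-169/25, 133/25) → (169/25, 133/25)
T4 rotate counter-clockwise with cos θ = 12/13, sin θ = 5/13: (169/25, 133/25) → (1363/325, 2441/325)
T5 reflect across x = 0: (1363/325, 2441/325) → (-1363/325, 2441/325)

T(p) = (-1363/325, 2441/325)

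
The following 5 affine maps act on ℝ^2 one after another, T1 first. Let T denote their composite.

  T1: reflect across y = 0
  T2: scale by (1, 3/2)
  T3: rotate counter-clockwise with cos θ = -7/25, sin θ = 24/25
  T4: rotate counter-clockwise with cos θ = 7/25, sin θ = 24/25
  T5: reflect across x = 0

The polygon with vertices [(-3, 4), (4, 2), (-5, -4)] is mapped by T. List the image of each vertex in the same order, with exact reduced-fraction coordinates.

image vertices: (-3, 6), (4, 3), (-5, -6)

T1 reflect across y = 0: (-3, 4) → (-3, -4); (4, 2) → (4, -2); (-5, -4) → (-5, 4)
T2 scale by (1, 3/2): (-3, -4) → (-3, -6); (4, -2) → (4, -3); (-5, 4) → (-5, 6)
T3 rotate counter-clockwise with cos θ = -7/25, sin θ = 24/25: (-3, -6) → (33/5, -6/5); (4, -3) → (44/25, 117/25); (-5, 6) → (-109/25, -162/25)
T4 rotate counter-clockwise with cos θ = 7/25, sin θ = 24/25: (33/5, -6/5) → (3, 6); (44/25, 117/25) → (-4, 3); (-109/25, -162/25) → (5, -6)
T5 reflect across x = 0: (3, 6) → (-3, 6); (-4, 3) → (4, 3); (5, -6) → (-5, -6)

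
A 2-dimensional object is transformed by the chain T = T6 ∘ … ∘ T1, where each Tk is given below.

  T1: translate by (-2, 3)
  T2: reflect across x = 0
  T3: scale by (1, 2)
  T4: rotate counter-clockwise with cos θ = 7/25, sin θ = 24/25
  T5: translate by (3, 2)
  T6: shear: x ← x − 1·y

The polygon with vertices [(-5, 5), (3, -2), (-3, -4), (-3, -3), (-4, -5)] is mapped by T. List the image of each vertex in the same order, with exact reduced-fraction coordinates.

image vertices: (-118/5, 66/5), (-4/5, 8/5), (2/25, 156/25), (-12/5, 34/5), (47/25, 166/25)

T1 translate by (-2, 3): (-5, 5) → (-7, 8); (3, -2) → (1, 1); (-3, -4) → (-5, -1); (-3, -3) → (-5, 0); (-4, -5) → (-6, -2)
T2 reflect across x = 0: (-7, 8) → (7, 8); (1, 1) → (-1, 1); (-5, -1) → (5, -1); (-5, 0) → (5, 0); (-6, -2) → (6, -2)
T3 scale by (1, 2): (7, 8) → (7, 16); (-1, 1) → (-1, 2); (5, -1) → (5, -2); (5, 0) → (5, 0); (6, -2) → (6, -4)
T4 rotate counter-clockwise with cos θ = 7/25, sin θ = 24/25: (7, 16) → (-67/5, 56/5); (-1, 2) → (-11/5, -2/5); (5, -2) → (83/25, 106/25); (5, 0) → (7/5, 24/5); (6, -4) → (138/25, 116/25)
T5 translate by (3, 2): (-67/5, 56/5) → (-52/5, 66/5); (-11/5, -2/5) → (4/5, 8/5); (83/25, 106/25) → (158/25, 156/25); (7/5, 24/5) → (22/5, 34/5); (138/25, 116/25) → (213/25, 166/25)
T6 shear: x ← x − 1·y: (-52/5, 66/5) → (-118/5, 66/5); (4/5, 8/5) → (-4/5, 8/5); (158/25, 156/25) → (2/25, 156/25); (22/5, 34/5) → (-12/5, 34/5); (213/25, 166/25) → (47/25, 166/25)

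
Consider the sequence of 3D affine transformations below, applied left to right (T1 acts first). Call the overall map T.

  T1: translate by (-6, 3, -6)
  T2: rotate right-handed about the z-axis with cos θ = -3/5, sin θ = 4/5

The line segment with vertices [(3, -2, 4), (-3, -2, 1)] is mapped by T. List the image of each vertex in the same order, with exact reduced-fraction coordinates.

image vertices: (1, -3, -2), (23/5, -39/5, -5)

T1 translate by (-6, 3, -6): (3, -2, 4) → (-3, 1, -2); (-3, -2, 1) → (-9, 1, -5)
T2 rotate right-handed about the z-axis with cos θ = -3/5, sin θ = 4/5: (-3, 1, -2) → (1, -3, -2); (-9, 1, -5) → (23/5, -39/5, -5)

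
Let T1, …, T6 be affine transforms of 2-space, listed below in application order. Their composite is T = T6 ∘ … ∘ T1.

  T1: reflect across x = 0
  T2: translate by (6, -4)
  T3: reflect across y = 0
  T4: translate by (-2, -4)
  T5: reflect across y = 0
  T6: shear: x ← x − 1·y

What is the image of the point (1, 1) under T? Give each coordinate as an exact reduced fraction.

T(p) = (2, 1)

T1 reflect across x = 0: (1, 1) → (-1, 1)
T2 translate by (6, -4): (-1, 1) → (5, -3)
T3 reflect across y = 0: (5, -3) → (5, 3)
T4 translate by (-2, -4): (5, 3) → (3, -1)
T5 reflect across y = 0: (3, -1) → (3, 1)
T6 shear: x ← x − 1·y: (3, 1) → (2, 1)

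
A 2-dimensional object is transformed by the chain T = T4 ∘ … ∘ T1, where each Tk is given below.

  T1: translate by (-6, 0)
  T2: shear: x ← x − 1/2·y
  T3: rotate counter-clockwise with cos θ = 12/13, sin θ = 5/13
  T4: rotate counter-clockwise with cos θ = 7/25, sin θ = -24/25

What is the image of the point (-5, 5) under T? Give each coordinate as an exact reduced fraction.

T(p) = (-1489/325, 8871/650)

T1 translate by (-6, 0): (-5, 5) → (-11, 5)
T2 shear: x ← x − 1/2·y: (-11, 5) → (-27/2, 5)
T3 rotate counter-clockwise with cos θ = 12/13, sin θ = 5/13: (-27/2, 5) → (-187/13, -15/26)
T4 rotate counter-clockwise with cos θ = 7/25, sin θ = -24/25: (-187/13, -15/26) → (-1489/325, 8871/650)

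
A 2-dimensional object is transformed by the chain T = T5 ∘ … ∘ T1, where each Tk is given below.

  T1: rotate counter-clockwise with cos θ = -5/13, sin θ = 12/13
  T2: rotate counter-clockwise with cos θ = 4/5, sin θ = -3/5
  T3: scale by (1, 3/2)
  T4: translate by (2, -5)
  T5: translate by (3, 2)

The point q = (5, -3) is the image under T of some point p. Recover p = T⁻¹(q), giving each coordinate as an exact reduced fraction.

T1 = [-5/13 -12/13 0; 12/13 -5/13 0; 0 0 1]
T2·T1 = [16/65 -63/65 0; 63/65 16/65 0; 0 0 1]
T3·…·T1 = [16/65 -63/65 0; 189/130 24/65 0; 0 0 1]
T4·…·T1 = [16/65 -63/65 2; 189/130 24/65 -5; 0 0 1]
T5·…·T1 = [16/65 -63/65 5; 189/130 24/65 -3; 0 0 1]
det M = 3/2; M⁻¹ = [16/65 42/65 46/65; -63/65 32/195 347/65; 0 0 1]
M⁻¹ · (5, -3)ᵀ = (0, 0)ᵀ

p = (0, 0)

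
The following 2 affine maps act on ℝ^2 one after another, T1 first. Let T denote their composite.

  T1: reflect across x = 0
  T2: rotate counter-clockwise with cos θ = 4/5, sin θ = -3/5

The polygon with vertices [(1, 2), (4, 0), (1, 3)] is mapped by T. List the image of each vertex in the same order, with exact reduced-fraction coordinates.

T1 reflect across x = 0: (1, 2) → (-1, 2); (4, 0) → (-4, 0); (1, 3) → (-1, 3)
T2 rotate counter-clockwise with cos θ = 4/5, sin θ = -3/5: (-1, 2) → (2/5, 11/5); (-4, 0) → (-16/5, 12/5); (-1, 3) → (1, 3)

image vertices: (2/5, 11/5), (-16/5, 12/5), (1, 3)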